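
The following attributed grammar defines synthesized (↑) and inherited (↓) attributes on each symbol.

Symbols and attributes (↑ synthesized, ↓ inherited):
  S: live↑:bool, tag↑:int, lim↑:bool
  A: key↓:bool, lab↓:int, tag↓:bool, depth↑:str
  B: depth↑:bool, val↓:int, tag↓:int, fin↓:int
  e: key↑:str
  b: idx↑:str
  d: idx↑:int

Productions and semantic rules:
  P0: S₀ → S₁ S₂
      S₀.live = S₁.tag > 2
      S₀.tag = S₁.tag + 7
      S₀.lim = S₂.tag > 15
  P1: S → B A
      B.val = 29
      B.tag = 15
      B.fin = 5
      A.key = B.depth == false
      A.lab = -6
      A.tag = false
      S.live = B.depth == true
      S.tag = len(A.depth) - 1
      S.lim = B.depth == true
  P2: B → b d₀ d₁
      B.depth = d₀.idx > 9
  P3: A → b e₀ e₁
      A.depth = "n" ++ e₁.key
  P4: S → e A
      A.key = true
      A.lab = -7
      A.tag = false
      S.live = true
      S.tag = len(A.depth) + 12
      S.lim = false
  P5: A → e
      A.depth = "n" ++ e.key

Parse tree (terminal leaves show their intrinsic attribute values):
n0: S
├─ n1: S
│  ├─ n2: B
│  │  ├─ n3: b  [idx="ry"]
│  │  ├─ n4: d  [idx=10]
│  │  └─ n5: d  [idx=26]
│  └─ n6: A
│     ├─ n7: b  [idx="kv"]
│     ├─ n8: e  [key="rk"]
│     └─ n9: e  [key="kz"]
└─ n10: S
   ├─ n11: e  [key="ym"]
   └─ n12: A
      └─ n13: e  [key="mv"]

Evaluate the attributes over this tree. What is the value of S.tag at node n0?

9

1. n2.val = 29  [29]
2. n2.tag = 15  [15]
3. n2.fin = 5  [5]
4. n3.idx = "ry"  [terminal]
5. n4.idx = 10  [terminal]
6. n5.idx = 26  [terminal]
7. n2.depth = true  [d₀.idx > 9]
8. n6.key = false  [B.depth == false]
9. n6.lab = -6  [-6]
10. n6.tag = false  [false]
11. n7.idx = "kv"  [terminal]
12. n8.key = "rk"  [terminal]
13. n9.key = "kz"  [terminal]
14. n6.depth = "nkz"  ["n" ++ e₁.key]
15. n1.live = true  [B.depth == true]
16. n1.tag = 2  [len(A.depth) - 1]
17. n1.lim = true  [B.depth == true]
18. n11.key = "ym"  [terminal]
19. n12.key = true  [true]
20. n12.lab = -7  [-7]
21. n12.tag = false  [false]
22. n13.key = "mv"  [terminal]
23. n12.depth = "nmv"  ["n" ++ e.key]
24. n10.live = true  [true]
25. n10.tag = 15  [len(A.depth) + 12]
26. n10.lim = false  [false]
27. n0.live = false  [S₁.tag > 2]
28. n0.tag = 9  [S₁.tag + 7]
29. n0.lim = false  [S₂.tag > 15]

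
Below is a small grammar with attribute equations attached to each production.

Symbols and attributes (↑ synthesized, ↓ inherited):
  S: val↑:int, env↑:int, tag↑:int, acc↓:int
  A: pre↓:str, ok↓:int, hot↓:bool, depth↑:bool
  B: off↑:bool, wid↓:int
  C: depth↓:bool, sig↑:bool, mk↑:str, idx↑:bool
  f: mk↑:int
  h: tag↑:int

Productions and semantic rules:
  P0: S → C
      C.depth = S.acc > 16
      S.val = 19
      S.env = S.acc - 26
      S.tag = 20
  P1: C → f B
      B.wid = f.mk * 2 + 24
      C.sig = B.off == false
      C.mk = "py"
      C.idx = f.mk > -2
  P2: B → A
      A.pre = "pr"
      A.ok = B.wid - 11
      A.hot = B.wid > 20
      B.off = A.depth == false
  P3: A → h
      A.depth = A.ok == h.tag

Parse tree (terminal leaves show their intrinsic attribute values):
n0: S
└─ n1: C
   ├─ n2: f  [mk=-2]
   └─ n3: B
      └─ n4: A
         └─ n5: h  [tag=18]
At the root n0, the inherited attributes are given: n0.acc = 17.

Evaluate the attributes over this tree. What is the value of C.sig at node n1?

1. n0.acc = 17  [given at root]
2. n1.depth = true  [S.acc > 16]
3. n2.mk = -2  [terminal]
4. n3.wid = 20  [f.mk * 2 + 24]
5. n4.pre = "pr"  ["pr"]
6. n4.ok = 9  [B.wid - 11]
7. n4.hot = false  [B.wid > 20]
8. n5.tag = 18  [terminal]
9. n4.depth = false  [A.ok == h.tag]
10. n3.off = true  [A.depth == false]
11. n1.sig = false  [B.off == false]
12. n1.mk = "py"  ["py"]
13. n1.idx = false  [f.mk > -2]
14. n0.val = 19  [19]
15. n0.env = -9  [S.acc - 26]
16. n0.tag = 20  [20]

false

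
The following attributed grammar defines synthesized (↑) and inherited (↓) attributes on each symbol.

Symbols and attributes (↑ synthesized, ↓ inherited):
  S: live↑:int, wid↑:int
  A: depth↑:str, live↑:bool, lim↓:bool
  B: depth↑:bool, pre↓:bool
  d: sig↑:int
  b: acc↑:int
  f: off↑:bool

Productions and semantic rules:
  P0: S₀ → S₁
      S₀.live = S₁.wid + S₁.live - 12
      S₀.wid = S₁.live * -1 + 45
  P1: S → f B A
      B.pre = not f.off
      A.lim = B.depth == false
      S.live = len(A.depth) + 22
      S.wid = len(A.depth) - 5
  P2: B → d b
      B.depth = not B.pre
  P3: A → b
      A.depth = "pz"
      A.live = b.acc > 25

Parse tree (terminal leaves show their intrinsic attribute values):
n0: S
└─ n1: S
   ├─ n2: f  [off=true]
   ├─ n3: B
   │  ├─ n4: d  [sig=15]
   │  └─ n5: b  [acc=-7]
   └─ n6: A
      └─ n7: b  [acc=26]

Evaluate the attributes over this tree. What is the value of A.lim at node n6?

1. n2.off = true  [terminal]
2. n3.pre = false  [not f.off]
3. n4.sig = 15  [terminal]
4. n5.acc = -7  [terminal]
5. n3.depth = true  [not B.pre]
6. n6.lim = false  [B.depth == false]
7. n7.acc = 26  [terminal]
8. n6.depth = "pz"  ["pz"]
9. n6.live = true  [b.acc > 25]
10. n1.live = 24  [len(A.depth) + 22]
11. n1.wid = -3  [len(A.depth) - 5]
12. n0.live = 9  [S₁.wid + S₁.live - 12]
13. n0.wid = 21  [S₁.live * -1 + 45]

false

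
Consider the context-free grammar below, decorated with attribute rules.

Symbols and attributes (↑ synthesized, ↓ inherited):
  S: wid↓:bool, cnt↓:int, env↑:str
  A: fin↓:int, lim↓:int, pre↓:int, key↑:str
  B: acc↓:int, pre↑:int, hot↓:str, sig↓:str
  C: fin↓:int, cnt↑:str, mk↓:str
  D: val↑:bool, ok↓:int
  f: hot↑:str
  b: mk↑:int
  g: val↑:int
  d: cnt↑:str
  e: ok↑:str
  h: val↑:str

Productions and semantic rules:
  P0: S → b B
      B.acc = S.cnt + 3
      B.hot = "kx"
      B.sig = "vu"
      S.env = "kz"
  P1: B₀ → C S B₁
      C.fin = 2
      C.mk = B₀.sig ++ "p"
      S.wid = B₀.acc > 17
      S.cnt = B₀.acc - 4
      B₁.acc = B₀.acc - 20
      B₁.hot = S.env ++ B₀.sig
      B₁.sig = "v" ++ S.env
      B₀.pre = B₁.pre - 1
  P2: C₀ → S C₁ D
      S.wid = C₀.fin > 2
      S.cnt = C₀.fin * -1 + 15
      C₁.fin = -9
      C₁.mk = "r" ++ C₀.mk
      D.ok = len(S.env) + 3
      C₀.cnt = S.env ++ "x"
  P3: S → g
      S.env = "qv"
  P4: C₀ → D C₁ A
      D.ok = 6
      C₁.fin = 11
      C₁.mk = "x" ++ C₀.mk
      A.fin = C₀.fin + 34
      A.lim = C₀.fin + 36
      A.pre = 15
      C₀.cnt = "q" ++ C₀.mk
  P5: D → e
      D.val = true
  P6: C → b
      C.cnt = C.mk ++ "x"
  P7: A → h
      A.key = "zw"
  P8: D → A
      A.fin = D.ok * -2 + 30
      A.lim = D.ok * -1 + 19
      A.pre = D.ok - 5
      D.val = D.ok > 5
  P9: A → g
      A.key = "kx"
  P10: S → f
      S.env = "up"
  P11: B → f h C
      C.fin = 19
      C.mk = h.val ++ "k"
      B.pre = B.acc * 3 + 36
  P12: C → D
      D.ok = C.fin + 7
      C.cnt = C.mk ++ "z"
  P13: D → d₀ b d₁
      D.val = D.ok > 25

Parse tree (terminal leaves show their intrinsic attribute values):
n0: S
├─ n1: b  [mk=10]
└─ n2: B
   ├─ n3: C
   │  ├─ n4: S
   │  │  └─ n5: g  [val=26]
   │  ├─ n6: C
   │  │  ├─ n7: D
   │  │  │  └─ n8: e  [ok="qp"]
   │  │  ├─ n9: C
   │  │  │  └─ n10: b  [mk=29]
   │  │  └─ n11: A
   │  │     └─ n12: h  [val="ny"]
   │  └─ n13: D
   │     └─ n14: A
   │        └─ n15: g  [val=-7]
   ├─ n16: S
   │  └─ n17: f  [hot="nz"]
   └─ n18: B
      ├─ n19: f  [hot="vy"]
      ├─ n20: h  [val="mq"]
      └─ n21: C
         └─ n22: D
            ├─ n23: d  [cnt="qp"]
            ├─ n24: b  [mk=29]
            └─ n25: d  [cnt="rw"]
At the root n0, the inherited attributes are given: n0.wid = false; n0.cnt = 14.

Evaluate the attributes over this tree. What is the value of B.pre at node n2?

26

1. n0.wid = false  [given at root]
2. n0.cnt = 14  [given at root]
3. n1.mk = 10  [terminal]
4. n2.acc = 17  [S.cnt + 3]
5. n2.hot = "kx"  ["kx"]
6. n2.sig = "vu"  ["vu"]
7. n3.fin = 2  [2]
8. n3.mk = "vup"  [B₀.sig ++ "p"]
9. n4.wid = false  [C₀.fin > 2]
10. n4.cnt = 13  [C₀.fin * -1 + 15]
11. n5.val = 26  [terminal]
12. n4.env = "qv"  ["qv"]
13. n6.fin = -9  [-9]
14. n6.mk = "rvup"  ["r" ++ C₀.mk]
15. n7.ok = 6  [6]
16. n8.ok = "qp"  [terminal]
17. n7.val = true  [true]
18. n9.fin = 11  [11]
19. n9.mk = "xrvup"  ["x" ++ C₀.mk]
20. n10.mk = 29  [terminal]
21. n9.cnt = "xrvupx"  [C.mk ++ "x"]
22. n11.fin = 25  [C₀.fin + 34]
23. n11.lim = 27  [C₀.fin + 36]
24. n11.pre = 15  [15]
25. n12.val = "ny"  [terminal]
26. n11.key = "zw"  ["zw"]
27. n6.cnt = "qrvup"  ["q" ++ C₀.mk]
28. n13.ok = 5  [len(S.env) + 3]
29. n14.fin = 20  [D.ok * -2 + 30]
30. n14.lim = 14  [D.ok * -1 + 19]
31. n14.pre = 0  [D.ok - 5]
32. n15.val = -7  [terminal]
33. n14.key = "kx"  ["kx"]
34. n13.val = false  [D.ok > 5]
35. n3.cnt = "qvx"  [S.env ++ "x"]
36. n16.wid = false  [B₀.acc > 17]
37. n16.cnt = 13  [B₀.acc - 4]
38. n17.hot = "nz"  [terminal]
39. n16.env = "up"  ["up"]
40. n18.acc = -3  [B₀.acc - 20]
41. n18.hot = "upvu"  [S.env ++ B₀.sig]
42. n18.sig = "vup"  ["v" ++ S.env]
43. n19.hot = "vy"  [terminal]
44. n20.val = "mq"  [terminal]
45. n21.fin = 19  [19]
46. n21.mk = "mqk"  [h.val ++ "k"]
47. n22.ok = 26  [C.fin + 7]
48. n23.cnt = "qp"  [terminal]
49. n24.mk = 29  [terminal]
50. n25.cnt = "rw"  [terminal]
51. n22.val = true  [D.ok > 25]
52. n21.cnt = "mqkz"  [C.mk ++ "z"]
53. n18.pre = 27  [B.acc * 3 + 36]
54. n2.pre = 26  [B₁.pre - 1]
55. n0.env = "kz"  ["kz"]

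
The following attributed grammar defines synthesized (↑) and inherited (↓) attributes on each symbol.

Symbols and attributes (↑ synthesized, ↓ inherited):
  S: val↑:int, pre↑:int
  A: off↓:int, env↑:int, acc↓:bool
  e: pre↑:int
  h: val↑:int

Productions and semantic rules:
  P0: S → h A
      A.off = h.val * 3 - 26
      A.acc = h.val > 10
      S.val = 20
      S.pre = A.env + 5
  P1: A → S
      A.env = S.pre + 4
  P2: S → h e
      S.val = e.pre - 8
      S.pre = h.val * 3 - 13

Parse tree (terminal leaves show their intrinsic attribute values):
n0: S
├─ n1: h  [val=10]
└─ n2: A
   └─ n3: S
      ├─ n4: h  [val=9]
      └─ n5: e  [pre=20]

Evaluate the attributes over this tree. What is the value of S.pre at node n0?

1. n1.val = 10  [terminal]
2. n2.off = 4  [h.val * 3 - 26]
3. n2.acc = false  [h.val > 10]
4. n4.val = 9  [terminal]
5. n5.pre = 20  [terminal]
6. n3.val = 12  [e.pre - 8]
7. n3.pre = 14  [h.val * 3 - 13]
8. n2.env = 18  [S.pre + 4]
9. n0.val = 20  [20]
10. n0.pre = 23  [A.env + 5]

23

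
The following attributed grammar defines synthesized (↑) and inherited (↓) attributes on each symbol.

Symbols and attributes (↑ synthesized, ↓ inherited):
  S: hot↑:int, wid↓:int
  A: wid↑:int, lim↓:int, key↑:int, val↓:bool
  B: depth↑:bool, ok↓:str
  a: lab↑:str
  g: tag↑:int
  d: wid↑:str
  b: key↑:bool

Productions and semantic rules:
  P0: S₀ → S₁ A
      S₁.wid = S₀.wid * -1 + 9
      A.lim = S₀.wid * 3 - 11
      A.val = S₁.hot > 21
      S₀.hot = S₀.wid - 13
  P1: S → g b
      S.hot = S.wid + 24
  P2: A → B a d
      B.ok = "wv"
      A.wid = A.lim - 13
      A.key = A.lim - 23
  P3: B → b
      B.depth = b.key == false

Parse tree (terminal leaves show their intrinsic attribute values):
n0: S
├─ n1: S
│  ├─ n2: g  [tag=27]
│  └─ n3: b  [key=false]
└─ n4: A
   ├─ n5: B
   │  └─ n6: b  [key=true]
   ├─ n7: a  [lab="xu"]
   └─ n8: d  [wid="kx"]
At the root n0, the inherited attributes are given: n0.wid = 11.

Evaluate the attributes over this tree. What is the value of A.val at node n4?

1. n0.wid = 11  [given at root]
2. n1.wid = -2  [S₀.wid * -1 + 9]
3. n2.tag = 27  [terminal]
4. n3.key = false  [terminal]
5. n1.hot = 22  [S.wid + 24]
6. n4.lim = 22  [S₀.wid * 3 - 11]
7. n4.val = true  [S₁.hot > 21]
8. n5.ok = "wv"  ["wv"]
9. n6.key = true  [terminal]
10. n5.depth = false  [b.key == false]
11. n7.lab = "xu"  [terminal]
12. n8.wid = "kx"  [terminal]
13. n4.wid = 9  [A.lim - 13]
14. n4.key = -1  [A.lim - 23]
15. n0.hot = -2  [S₀.wid - 13]

true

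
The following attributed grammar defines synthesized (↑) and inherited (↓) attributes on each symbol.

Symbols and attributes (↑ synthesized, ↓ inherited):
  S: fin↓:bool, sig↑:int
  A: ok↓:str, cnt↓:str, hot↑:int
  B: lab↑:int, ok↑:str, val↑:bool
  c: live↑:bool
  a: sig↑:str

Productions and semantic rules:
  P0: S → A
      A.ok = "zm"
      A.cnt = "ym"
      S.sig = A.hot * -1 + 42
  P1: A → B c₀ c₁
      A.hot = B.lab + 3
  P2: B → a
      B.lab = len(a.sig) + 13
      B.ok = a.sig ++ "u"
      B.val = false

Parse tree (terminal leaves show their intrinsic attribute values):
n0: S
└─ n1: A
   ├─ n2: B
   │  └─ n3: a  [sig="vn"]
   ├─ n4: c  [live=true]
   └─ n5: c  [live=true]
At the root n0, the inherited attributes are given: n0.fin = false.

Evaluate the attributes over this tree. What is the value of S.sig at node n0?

24

1. n0.fin = false  [given at root]
2. n1.ok = "zm"  ["zm"]
3. n1.cnt = "ym"  ["ym"]
4. n3.sig = "vn"  [terminal]
5. n2.lab = 15  [len(a.sig) + 13]
6. n2.ok = "vnu"  [a.sig ++ "u"]
7. n2.val = false  [false]
8. n4.live = true  [terminal]
9. n5.live = true  [terminal]
10. n1.hot = 18  [B.lab + 3]
11. n0.sig = 24  [A.hot * -1 + 42]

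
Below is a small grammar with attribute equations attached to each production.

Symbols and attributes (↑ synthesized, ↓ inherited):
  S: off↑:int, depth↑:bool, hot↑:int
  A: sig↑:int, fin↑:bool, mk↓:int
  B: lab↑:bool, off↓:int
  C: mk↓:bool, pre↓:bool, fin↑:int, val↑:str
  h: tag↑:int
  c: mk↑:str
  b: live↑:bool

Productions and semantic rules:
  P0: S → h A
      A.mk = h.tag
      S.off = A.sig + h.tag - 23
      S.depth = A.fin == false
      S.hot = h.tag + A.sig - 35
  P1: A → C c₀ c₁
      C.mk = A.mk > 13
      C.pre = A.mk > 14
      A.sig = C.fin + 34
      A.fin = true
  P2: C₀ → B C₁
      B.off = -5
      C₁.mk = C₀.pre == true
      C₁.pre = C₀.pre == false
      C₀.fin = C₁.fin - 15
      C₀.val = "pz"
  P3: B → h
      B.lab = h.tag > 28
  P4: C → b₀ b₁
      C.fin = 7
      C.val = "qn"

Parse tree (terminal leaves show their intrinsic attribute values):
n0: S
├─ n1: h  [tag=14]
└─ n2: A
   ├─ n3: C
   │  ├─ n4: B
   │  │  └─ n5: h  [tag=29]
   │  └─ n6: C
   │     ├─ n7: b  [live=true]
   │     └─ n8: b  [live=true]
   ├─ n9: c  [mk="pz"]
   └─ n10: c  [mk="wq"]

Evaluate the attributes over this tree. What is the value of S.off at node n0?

17

1. n1.tag = 14  [terminal]
2. n2.mk = 14  [h.tag]
3. n3.mk = true  [A.mk > 13]
4. n3.pre = false  [A.mk > 14]
5. n4.off = -5  [-5]
6. n5.tag = 29  [terminal]
7. n4.lab = true  [h.tag > 28]
8. n6.mk = false  [C₀.pre == true]
9. n6.pre = true  [C₀.pre == false]
10. n7.live = true  [terminal]
11. n8.live = true  [terminal]
12. n6.fin = 7  [7]
13. n6.val = "qn"  ["qn"]
14. n3.fin = -8  [C₁.fin - 15]
15. n3.val = "pz"  ["pz"]
16. n9.mk = "pz"  [terminal]
17. n10.mk = "wq"  [terminal]
18. n2.sig = 26  [C.fin + 34]
19. n2.fin = true  [true]
20. n0.off = 17  [A.sig + h.tag - 23]
21. n0.depth = false  [A.fin == false]
22. n0.hot = 5  [h.tag + A.sig - 35]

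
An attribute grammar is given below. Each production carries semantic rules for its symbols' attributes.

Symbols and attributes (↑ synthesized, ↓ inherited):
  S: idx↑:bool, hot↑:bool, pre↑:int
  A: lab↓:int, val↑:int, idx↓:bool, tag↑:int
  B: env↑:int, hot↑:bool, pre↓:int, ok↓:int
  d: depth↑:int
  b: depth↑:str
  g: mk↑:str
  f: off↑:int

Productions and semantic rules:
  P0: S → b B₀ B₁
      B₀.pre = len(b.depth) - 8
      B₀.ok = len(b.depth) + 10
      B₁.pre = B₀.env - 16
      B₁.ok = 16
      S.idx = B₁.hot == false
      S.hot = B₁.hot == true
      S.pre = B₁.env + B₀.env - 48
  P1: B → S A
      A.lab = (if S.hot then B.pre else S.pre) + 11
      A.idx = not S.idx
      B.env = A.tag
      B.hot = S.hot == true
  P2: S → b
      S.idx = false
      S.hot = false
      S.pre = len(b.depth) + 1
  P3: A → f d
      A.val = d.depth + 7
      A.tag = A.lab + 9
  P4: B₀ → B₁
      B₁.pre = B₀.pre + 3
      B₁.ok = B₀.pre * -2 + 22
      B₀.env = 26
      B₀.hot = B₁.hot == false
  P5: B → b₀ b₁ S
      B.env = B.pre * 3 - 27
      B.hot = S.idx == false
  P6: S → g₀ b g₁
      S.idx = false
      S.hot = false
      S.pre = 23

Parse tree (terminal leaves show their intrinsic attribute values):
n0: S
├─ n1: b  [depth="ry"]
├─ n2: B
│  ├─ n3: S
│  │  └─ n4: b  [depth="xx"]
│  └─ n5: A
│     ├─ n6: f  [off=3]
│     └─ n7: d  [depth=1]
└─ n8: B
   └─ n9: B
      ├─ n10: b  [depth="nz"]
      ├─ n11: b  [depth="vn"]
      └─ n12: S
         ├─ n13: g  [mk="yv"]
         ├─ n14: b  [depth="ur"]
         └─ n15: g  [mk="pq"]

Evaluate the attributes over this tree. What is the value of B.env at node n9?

3

1. n1.depth = "ry"  [terminal]
2. n2.pre = -6  [len(b.depth) - 8]
3. n2.ok = 12  [len(b.depth) + 10]
4. n4.depth = "xx"  [terminal]
5. n3.idx = false  [false]
6. n3.hot = false  [false]
7. n3.pre = 3  [len(b.depth) + 1]
8. n5.lab = 14  [(if S.hot then B.pre else S.pre) + 11]
9. n5.idx = true  [not S.idx]
10. n6.off = 3  [terminal]
11. n7.depth = 1  [terminal]
12. n5.val = 8  [d.depth + 7]
13. n5.tag = 23  [A.lab + 9]
14. n2.env = 23  [A.tag]
15. n2.hot = false  [S.hot == true]
16. n8.pre = 7  [B₀.env - 16]
17. n8.ok = 16  [16]
18. n9.pre = 10  [B₀.pre + 3]
19. n9.ok = 8  [B₀.pre * -2 + 22]
20. n10.depth = "nz"  [terminal]
21. n11.depth = "vn"  [terminal]
22. n13.mk = "yv"  [terminal]
23. n14.depth = "ur"  [terminal]
24. n15.mk = "pq"  [terminal]
25. n12.idx = false  [false]
26. n12.hot = false  [false]
27. n12.pre = 23  [23]
28. n9.env = 3  [B.pre * 3 - 27]
29. n9.hot = true  [S.idx == false]
30. n8.env = 26  [26]
31. n8.hot = false  [B₁.hot == false]
32. n0.idx = true  [B₁.hot == false]
33. n0.hot = false  [B₁.hot == true]
34. n0.pre = 1  [B₁.env + B₀.env - 48]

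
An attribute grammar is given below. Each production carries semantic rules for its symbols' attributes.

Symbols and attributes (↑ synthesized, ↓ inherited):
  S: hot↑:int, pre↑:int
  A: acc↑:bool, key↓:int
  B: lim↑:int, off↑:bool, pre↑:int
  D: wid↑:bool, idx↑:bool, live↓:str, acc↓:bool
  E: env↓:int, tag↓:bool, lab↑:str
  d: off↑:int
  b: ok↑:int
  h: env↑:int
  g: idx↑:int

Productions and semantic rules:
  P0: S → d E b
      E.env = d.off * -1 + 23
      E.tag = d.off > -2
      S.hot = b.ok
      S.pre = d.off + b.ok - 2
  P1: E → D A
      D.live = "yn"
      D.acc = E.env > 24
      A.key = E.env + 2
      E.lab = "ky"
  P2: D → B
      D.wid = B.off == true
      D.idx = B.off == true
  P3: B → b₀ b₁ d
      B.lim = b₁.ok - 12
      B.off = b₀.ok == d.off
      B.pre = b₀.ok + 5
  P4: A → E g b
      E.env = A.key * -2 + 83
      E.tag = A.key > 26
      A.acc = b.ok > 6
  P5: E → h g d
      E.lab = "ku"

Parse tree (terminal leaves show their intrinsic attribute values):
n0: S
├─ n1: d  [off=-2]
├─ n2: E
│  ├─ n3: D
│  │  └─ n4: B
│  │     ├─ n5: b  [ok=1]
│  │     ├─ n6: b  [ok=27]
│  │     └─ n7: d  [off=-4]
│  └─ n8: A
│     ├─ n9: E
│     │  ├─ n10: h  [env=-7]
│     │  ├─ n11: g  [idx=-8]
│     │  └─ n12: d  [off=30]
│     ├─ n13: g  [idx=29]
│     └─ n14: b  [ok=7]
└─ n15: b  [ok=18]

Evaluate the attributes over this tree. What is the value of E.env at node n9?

29

1. n1.off = -2  [terminal]
2. n2.env = 25  [d.off * -1 + 23]
3. n2.tag = false  [d.off > -2]
4. n3.live = "yn"  ["yn"]
5. n3.acc = true  [E.env > 24]
6. n5.ok = 1  [terminal]
7. n6.ok = 27  [terminal]
8. n7.off = -4  [terminal]
9. n4.lim = 15  [b₁.ok - 12]
10. n4.off = false  [b₀.ok == d.off]
11. n4.pre = 6  [b₀.ok + 5]
12. n3.wid = false  [B.off == true]
13. n3.idx = false  [B.off == true]
14. n8.key = 27  [E.env + 2]
15. n9.env = 29  [A.key * -2 + 83]
16. n9.tag = true  [A.key > 26]
17. n10.env = -7  [terminal]
18. n11.idx = -8  [terminal]
19. n12.off = 30  [terminal]
20. n9.lab = "ku"  ["ku"]
21. n13.idx = 29  [terminal]
22. n14.ok = 7  [terminal]
23. n8.acc = true  [b.ok > 6]
24. n2.lab = "ky"  ["ky"]
25. n15.ok = 18  [terminal]
26. n0.hot = 18  [b.ok]
27. n0.pre = 14  [d.off + b.ok - 2]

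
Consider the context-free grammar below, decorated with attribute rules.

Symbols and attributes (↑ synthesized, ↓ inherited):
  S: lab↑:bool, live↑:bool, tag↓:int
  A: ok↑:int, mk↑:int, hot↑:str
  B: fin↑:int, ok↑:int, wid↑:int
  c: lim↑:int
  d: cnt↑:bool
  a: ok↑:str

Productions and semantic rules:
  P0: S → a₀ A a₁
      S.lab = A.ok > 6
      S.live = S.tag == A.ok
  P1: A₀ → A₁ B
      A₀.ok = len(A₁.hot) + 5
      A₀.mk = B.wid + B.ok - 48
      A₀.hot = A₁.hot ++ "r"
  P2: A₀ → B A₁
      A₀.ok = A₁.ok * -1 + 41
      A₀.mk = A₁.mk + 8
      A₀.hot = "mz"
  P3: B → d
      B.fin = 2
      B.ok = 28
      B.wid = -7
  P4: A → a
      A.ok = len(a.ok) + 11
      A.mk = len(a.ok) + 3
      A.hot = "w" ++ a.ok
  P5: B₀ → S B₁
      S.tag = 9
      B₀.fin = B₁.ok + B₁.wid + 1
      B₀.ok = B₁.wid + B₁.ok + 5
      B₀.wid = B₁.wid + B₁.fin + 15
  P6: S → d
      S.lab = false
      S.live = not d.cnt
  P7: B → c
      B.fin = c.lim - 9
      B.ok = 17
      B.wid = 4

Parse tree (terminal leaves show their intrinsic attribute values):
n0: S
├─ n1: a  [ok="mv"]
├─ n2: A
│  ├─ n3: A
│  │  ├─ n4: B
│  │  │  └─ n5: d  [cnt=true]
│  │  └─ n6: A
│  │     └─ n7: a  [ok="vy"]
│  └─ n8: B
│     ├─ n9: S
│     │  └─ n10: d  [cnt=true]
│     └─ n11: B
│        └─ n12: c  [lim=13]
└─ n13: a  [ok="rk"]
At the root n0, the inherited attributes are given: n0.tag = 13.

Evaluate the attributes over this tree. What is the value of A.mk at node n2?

1. n0.tag = 13  [given at root]
2. n1.ok = "mv"  [terminal]
3. n5.cnt = true  [terminal]
4. n4.fin = 2  [2]
5. n4.ok = 28  [28]
6. n4.wid = -7  [-7]
7. n7.ok = "vy"  [terminal]
8. n6.ok = 13  [len(a.ok) + 11]
9. n6.mk = 5  [len(a.ok) + 3]
10. n6.hot = "wvy"  ["w" ++ a.ok]
11. n3.ok = 28  [A₁.ok * -1 + 41]
12. n3.mk = 13  [A₁.mk + 8]
13. n3.hot = "mz"  ["mz"]
14. n9.tag = 9  [9]
15. n10.cnt = true  [terminal]
16. n9.lab = false  [false]
17. n9.live = false  [not d.cnt]
18. n12.lim = 13  [terminal]
19. n11.fin = 4  [c.lim - 9]
20. n11.ok = 17  [17]
21. n11.wid = 4  [4]
22. n8.fin = 22  [B₁.ok + B₁.wid + 1]
23. n8.ok = 26  [B₁.wid + B₁.ok + 5]
24. n8.wid = 23  [B₁.wid + B₁.fin + 15]
25. n2.ok = 7  [len(A₁.hot) + 5]
26. n2.mk = 1  [B.wid + B.ok - 48]
27. n2.hot = "mzr"  [A₁.hot ++ "r"]
28. n13.ok = "rk"  [terminal]
29. n0.lab = true  [A.ok > 6]
30. n0.live = false  [S.tag == A.ok]

1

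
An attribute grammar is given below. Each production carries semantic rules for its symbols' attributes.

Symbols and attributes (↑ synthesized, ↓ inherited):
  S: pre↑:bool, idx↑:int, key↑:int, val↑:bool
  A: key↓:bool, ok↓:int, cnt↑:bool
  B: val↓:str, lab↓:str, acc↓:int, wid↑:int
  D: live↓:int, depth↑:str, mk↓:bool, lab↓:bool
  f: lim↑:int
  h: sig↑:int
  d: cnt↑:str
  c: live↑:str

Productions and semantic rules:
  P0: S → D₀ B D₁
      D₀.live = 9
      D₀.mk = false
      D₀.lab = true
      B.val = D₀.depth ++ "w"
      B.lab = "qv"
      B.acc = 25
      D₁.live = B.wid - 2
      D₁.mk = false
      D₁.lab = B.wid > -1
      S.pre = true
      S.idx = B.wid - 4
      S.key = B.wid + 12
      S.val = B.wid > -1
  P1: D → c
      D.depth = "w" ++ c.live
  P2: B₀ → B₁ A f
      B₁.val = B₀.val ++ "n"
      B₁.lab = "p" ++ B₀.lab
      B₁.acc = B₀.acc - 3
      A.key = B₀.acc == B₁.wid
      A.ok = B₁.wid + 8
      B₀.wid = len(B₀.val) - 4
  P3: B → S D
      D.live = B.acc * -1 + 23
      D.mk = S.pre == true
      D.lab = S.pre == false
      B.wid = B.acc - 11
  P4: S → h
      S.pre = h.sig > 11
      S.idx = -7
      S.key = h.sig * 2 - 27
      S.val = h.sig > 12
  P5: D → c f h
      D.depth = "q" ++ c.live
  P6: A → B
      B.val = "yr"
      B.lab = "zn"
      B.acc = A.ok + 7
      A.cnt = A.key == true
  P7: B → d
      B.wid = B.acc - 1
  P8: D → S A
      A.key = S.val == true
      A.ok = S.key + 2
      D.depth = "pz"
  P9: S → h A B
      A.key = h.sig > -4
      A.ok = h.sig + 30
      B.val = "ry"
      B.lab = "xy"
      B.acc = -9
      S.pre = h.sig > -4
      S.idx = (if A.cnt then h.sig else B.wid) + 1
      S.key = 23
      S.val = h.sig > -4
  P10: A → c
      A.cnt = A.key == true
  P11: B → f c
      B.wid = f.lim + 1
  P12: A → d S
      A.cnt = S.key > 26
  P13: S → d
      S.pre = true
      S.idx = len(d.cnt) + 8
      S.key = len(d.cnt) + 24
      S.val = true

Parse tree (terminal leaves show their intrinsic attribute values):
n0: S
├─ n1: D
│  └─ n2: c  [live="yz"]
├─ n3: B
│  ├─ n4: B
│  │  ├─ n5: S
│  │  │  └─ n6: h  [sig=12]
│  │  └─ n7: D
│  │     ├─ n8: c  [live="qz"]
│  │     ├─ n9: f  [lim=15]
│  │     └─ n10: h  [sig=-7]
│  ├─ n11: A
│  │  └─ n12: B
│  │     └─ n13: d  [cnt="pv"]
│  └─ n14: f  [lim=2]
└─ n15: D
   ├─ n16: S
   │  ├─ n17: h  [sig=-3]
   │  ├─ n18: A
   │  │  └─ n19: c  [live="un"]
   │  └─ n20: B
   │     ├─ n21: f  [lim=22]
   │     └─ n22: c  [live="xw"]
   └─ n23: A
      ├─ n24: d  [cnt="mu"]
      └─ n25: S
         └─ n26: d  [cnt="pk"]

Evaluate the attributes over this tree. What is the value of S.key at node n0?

12

1. n1.live = 9  [9]
2. n1.mk = false  [false]
3. n1.lab = true  [true]
4. n2.live = "yz"  [terminal]
5. n1.depth = "wyz"  ["w" ++ c.live]
6. n3.val = "wyzw"  [D₀.depth ++ "w"]
7. n3.lab = "qv"  ["qv"]
8. n3.acc = 25  [25]
9. n4.val = "wyzwn"  [B₀.val ++ "n"]
10. n4.lab = "pqv"  ["p" ++ B₀.lab]
11. n4.acc = 22  [B₀.acc - 3]
12. n6.sig = 12  [terminal]
13. n5.pre = true  [h.sig > 11]
14. n5.idx = -7  [-7]
15. n5.key = -3  [h.sig * 2 - 27]
16. n5.val = false  [h.sig > 12]
17. n7.live = 1  [B.acc * -1 + 23]
18. n7.mk = true  [S.pre == true]
19. n7.lab = false  [S.pre == false]
20. n8.live = "qz"  [terminal]
21. n9.lim = 15  [terminal]
22. n10.sig = -7  [terminal]
23. n7.depth = "qqz"  ["q" ++ c.live]
24. n4.wid = 11  [B.acc - 11]
25. n11.key = false  [B₀.acc == B₁.wid]
26. n11.ok = 19  [B₁.wid + 8]
27. n12.val = "yr"  ["yr"]
28. n12.lab = "zn"  ["zn"]
29. n12.acc = 26  [A.ok + 7]
30. n13.cnt = "pv"  [terminal]
31. n12.wid = 25  [B.acc - 1]
32. n11.cnt = false  [A.key == true]
33. n14.lim = 2  [terminal]
34. n3.wid = 0  [len(B₀.val) - 4]
35. n15.live = -2  [B.wid - 2]
36. n15.mk = false  [false]
37. n15.lab = true  [B.wid > -1]
38. n17.sig = -3  [terminal]
39. n18.key = true  [h.sig > -4]
40. n18.ok = 27  [h.sig + 30]
41. n19.live = "un"  [terminal]
42. n18.cnt = true  [A.key == true]
43. n20.val = "ry"  ["ry"]
44. n20.lab = "xy"  ["xy"]
45. n20.acc = -9  [-9]
46. n21.lim = 22  [terminal]
47. n22.live = "xw"  [terminal]
48. n20.wid = 23  [f.lim + 1]
49. n16.pre = true  [h.sig > -4]
50. n16.idx = -2  [(if A.cnt then h.sig else B.wid) + 1]
51. n16.key = 23  [23]
52. n16.val = true  [h.sig > -4]
53. n23.key = true  [S.val == true]
54. n23.ok = 25  [S.key + 2]
55. n24.cnt = "mu"  [terminal]
56. n26.cnt = "pk"  [terminal]
57. n25.pre = true  [true]
58. n25.idx = 10  [len(d.cnt) + 8]
59. n25.key = 26  [len(d.cnt) + 24]
60. n25.val = true  [true]
61. n23.cnt = false  [S.key > 26]
62. n15.depth = "pz"  ["pz"]
63. n0.pre = true  [true]
64. n0.idx = -4  [B.wid - 4]
65. n0.key = 12  [B.wid + 12]
66. n0.val = true  [B.wid > -1]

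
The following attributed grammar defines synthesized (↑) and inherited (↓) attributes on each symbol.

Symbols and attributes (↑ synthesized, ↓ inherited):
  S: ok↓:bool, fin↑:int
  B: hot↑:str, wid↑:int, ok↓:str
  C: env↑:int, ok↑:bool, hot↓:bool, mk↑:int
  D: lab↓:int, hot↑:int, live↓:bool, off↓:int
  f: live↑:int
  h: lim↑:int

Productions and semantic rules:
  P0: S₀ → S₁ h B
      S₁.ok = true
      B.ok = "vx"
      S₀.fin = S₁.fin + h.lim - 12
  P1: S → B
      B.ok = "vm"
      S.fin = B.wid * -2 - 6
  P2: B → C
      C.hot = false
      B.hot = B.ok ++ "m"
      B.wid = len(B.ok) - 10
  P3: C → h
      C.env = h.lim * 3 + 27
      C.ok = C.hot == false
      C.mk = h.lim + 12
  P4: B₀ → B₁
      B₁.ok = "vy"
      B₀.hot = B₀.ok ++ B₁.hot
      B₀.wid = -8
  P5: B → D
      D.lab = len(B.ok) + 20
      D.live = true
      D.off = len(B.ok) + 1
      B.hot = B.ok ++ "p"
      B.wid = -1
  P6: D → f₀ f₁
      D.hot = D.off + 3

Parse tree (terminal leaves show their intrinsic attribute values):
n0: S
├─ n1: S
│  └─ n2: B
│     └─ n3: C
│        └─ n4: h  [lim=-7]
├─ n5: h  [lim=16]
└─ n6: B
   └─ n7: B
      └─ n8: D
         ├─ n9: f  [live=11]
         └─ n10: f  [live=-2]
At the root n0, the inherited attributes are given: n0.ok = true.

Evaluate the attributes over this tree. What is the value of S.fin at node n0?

1. n0.ok = true  [given at root]
2. n1.ok = true  [true]
3. n2.ok = "vm"  ["vm"]
4. n3.hot = false  [false]
5. n4.lim = -7  [terminal]
6. n3.env = 6  [h.lim * 3 + 27]
7. n3.ok = true  [C.hot == false]
8. n3.mk = 5  [h.lim + 12]
9. n2.hot = "vmm"  [B.ok ++ "m"]
10. n2.wid = -8  [len(B.ok) - 10]
11. n1.fin = 10  [B.wid * -2 - 6]
12. n5.lim = 16  [terminal]
13. n6.ok = "vx"  ["vx"]
14. n7.ok = "vy"  ["vy"]
15. n8.lab = 22  [len(B.ok) + 20]
16. n8.live = true  [true]
17. n8.off = 3  [len(B.ok) + 1]
18. n9.live = 11  [terminal]
19. n10.live = -2  [terminal]
20. n8.hot = 6  [D.off + 3]
21. n7.hot = "vyp"  [B.ok ++ "p"]
22. n7.wid = -1  [-1]
23. n6.hot = "vxvyp"  [B₀.ok ++ B₁.hot]
24. n6.wid = -8  [-8]
25. n0.fin = 14  [S₁.fin + h.lim - 12]

14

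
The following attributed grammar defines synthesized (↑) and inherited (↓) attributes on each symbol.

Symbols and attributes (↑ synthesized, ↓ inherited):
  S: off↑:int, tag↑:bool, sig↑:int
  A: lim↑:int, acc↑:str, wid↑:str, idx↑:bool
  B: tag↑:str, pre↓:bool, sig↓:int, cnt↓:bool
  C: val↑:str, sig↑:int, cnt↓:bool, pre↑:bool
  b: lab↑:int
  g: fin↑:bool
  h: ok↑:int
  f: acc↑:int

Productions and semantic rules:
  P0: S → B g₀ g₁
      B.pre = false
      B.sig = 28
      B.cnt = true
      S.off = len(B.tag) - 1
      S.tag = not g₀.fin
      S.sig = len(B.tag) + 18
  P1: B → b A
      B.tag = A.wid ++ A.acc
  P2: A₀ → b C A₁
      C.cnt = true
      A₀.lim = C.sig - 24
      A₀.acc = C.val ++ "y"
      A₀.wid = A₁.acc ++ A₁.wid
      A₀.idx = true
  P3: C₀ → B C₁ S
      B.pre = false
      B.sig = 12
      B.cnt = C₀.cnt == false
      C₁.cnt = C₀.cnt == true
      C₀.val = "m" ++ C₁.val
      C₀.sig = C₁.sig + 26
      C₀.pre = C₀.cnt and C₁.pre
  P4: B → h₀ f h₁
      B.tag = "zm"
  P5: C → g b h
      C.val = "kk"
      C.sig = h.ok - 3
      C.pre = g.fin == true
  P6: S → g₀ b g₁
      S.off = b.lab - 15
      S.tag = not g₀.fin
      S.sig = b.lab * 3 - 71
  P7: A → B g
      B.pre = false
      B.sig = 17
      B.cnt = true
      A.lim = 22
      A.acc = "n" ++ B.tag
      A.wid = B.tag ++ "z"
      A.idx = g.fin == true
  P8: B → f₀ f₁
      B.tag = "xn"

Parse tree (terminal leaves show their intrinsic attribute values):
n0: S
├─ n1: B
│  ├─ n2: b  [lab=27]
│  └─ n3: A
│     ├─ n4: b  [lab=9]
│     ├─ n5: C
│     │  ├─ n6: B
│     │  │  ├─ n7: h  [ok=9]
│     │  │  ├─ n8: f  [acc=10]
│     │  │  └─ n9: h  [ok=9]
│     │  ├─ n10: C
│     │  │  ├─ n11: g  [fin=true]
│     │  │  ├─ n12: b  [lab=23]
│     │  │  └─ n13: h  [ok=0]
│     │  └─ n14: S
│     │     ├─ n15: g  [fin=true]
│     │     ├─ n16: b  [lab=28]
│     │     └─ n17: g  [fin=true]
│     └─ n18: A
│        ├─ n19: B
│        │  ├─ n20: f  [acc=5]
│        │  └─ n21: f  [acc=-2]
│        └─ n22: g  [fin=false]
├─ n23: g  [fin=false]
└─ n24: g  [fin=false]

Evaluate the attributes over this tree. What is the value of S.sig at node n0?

1. n1.pre = false  [false]
2. n1.sig = 28  [28]
3. n1.cnt = true  [true]
4. n2.lab = 27  [terminal]
5. n4.lab = 9  [terminal]
6. n5.cnt = true  [true]
7. n6.pre = false  [false]
8. n6.sig = 12  [12]
9. n6.cnt = false  [C₀.cnt == false]
10. n7.ok = 9  [terminal]
11. n8.acc = 10  [terminal]
12. n9.ok = 9  [terminal]
13. n6.tag = "zm"  ["zm"]
14. n10.cnt = true  [C₀.cnt == true]
15. n11.fin = true  [terminal]
16. n12.lab = 23  [terminal]
17. n13.ok = 0  [terminal]
18. n10.val = "kk"  ["kk"]
19. n10.sig = -3  [h.ok - 3]
20. n10.pre = true  [g.fin == true]
21. n15.fin = true  [terminal]
22. n16.lab = 28  [terminal]
23. n17.fin = true  [terminal]
24. n14.off = 13  [b.lab - 15]
25. n14.tag = false  [not g₀.fin]
26. n14.sig = 13  [b.lab * 3 - 71]
27. n5.val = "mkk"  ["m" ++ C₁.val]
28. n5.sig = 23  [C₁.sig + 26]
29. n5.pre = true  [C₀.cnt and C₁.pre]
30. n19.pre = false  [false]
31. n19.sig = 17  [17]
32. n19.cnt = true  [true]
33. n20.acc = 5  [terminal]
34. n21.acc = -2  [terminal]
35. n19.tag = "xn"  ["xn"]
36. n22.fin = false  [terminal]
37. n18.lim = 22  [22]
38. n18.acc = "nxn"  ["n" ++ B.tag]
39. n18.wid = "xnz"  [B.tag ++ "z"]
40. n18.idx = false  [g.fin == true]
41. n3.lim = -1  [C.sig - 24]
42. n3.acc = "mkky"  [C.val ++ "y"]
43. n3.wid = "nxnxnz"  [A₁.acc ++ A₁.wid]
44. n3.idx = true  [true]
45. n1.tag = "nxnxnzmkky"  [A.wid ++ A.acc]
46. n23.fin = false  [terminal]
47. n24.fin = false  [terminal]
48. n0.off = 9  [len(B.tag) - 1]
49. n0.tag = true  [not g₀.fin]
50. n0.sig = 28  [len(B.tag) + 18]

28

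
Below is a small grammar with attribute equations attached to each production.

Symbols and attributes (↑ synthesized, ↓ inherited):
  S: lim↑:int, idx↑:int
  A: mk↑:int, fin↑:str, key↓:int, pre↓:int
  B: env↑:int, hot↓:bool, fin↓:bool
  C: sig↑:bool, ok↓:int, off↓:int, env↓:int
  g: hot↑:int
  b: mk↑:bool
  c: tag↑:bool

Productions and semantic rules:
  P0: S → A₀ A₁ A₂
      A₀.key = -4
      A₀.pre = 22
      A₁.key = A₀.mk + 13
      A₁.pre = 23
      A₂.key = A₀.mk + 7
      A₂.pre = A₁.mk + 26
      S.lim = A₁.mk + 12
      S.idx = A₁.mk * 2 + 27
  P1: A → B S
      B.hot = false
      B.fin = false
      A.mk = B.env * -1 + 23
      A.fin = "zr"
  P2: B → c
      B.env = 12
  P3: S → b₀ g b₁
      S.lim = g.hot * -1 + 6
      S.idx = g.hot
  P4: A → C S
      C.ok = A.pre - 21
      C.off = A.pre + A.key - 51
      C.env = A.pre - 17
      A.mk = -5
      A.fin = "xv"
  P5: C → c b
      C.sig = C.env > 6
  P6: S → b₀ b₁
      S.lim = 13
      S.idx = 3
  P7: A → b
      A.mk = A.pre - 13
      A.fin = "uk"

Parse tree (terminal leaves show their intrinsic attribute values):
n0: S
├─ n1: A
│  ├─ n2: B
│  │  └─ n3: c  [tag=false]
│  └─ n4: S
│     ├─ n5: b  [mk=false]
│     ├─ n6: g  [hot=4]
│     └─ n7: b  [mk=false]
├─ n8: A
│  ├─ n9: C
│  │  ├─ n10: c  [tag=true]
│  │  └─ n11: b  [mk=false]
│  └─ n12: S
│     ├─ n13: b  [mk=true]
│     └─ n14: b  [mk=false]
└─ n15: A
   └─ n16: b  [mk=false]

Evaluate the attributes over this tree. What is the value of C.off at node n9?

1. n1.key = -4  [-4]
2. n1.pre = 22  [22]
3. n2.hot = false  [false]
4. n2.fin = false  [false]
5. n3.tag = false  [terminal]
6. n2.env = 12  [12]
7. n5.mk = false  [terminal]
8. n6.hot = 4  [terminal]
9. n7.mk = false  [terminal]
10. n4.lim = 2  [g.hot * -1 + 6]
11. n4.idx = 4  [g.hot]
12. n1.mk = 11  [B.env * -1 + 23]
13. n1.fin = "zr"  ["zr"]
14. n8.key = 24  [A₀.mk + 13]
15. n8.pre = 23  [23]
16. n9.ok = 2  [A.pre - 21]
17. n9.off = -4  [A.pre + A.key - 51]
18. n9.env = 6  [A.pre - 17]
19. n10.tag = true  [terminal]
20. n11.mk = false  [terminal]
21. n9.sig = false  [C.env > 6]
22. n13.mk = true  [terminal]
23. n14.mk = false  [terminal]
24. n12.lim = 13  [13]
25. n12.idx = 3  [3]
26. n8.mk = -5  [-5]
27. n8.fin = "xv"  ["xv"]
28. n15.key = 18  [A₀.mk + 7]
29. n15.pre = 21  [A₁.mk + 26]
30. n16.mk = false  [terminal]
31. n15.mk = 8  [A.pre - 13]
32. n15.fin = "uk"  ["uk"]
33. n0.lim = 7  [A₁.mk + 12]
34. n0.idx = 17  [A₁.mk * 2 + 27]

-4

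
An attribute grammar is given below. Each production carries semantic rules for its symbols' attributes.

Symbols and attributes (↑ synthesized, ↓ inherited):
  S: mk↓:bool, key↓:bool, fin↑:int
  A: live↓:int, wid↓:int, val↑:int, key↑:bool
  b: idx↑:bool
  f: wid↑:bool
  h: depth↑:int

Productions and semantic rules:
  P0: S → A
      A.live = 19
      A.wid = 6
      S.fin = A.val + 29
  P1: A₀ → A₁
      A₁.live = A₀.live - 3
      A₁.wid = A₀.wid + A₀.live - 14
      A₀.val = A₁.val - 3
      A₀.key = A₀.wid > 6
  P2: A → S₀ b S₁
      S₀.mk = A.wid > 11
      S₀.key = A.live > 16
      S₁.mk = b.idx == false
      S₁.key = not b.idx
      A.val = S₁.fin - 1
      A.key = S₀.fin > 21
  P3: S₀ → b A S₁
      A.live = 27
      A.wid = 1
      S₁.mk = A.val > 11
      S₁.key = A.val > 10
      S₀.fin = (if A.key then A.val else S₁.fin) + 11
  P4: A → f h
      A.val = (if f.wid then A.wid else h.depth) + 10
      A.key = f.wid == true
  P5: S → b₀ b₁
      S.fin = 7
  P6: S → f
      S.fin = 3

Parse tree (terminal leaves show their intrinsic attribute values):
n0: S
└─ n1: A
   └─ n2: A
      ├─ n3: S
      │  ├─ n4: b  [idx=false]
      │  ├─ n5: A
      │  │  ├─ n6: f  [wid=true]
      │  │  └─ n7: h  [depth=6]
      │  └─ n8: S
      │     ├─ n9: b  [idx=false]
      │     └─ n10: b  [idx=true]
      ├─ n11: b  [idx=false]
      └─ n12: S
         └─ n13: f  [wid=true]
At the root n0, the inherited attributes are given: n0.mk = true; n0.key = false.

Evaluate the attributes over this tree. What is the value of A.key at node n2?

1. n0.mk = true  [given at root]
2. n0.key = false  [given at root]
3. n1.live = 19  [19]
4. n1.wid = 6  [6]
5. n2.live = 16  [A₀.live - 3]
6. n2.wid = 11  [A₀.wid + A₀.live - 14]
7. n3.mk = false  [A.wid > 11]
8. n3.key = false  [A.live > 16]
9. n4.idx = false  [terminal]
10. n5.live = 27  [27]
11. n5.wid = 1  [1]
12. n6.wid = true  [terminal]
13. n7.depth = 6  [terminal]
14. n5.val = 11  [(if f.wid then A.wid else h.depth) + 10]
15. n5.key = true  [f.wid == true]
16. n8.mk = false  [A.val > 11]
17. n8.key = true  [A.val > 10]
18. n9.idx = false  [terminal]
19. n10.idx = true  [terminal]
20. n8.fin = 7  [7]
21. n3.fin = 22  [(if A.key then A.val else S₁.fin) + 11]
22. n11.idx = false  [terminal]
23. n12.mk = true  [b.idx == false]
24. n12.key = true  [not b.idx]
25. n13.wid = true  [terminal]
26. n12.fin = 3  [3]
27. n2.val = 2  [S₁.fin - 1]
28. n2.key = true  [S₀.fin > 21]
29. n1.val = -1  [A₁.val - 3]
30. n1.key = false  [A₀.wid > 6]
31. n0.fin = 28  [A.val + 29]

true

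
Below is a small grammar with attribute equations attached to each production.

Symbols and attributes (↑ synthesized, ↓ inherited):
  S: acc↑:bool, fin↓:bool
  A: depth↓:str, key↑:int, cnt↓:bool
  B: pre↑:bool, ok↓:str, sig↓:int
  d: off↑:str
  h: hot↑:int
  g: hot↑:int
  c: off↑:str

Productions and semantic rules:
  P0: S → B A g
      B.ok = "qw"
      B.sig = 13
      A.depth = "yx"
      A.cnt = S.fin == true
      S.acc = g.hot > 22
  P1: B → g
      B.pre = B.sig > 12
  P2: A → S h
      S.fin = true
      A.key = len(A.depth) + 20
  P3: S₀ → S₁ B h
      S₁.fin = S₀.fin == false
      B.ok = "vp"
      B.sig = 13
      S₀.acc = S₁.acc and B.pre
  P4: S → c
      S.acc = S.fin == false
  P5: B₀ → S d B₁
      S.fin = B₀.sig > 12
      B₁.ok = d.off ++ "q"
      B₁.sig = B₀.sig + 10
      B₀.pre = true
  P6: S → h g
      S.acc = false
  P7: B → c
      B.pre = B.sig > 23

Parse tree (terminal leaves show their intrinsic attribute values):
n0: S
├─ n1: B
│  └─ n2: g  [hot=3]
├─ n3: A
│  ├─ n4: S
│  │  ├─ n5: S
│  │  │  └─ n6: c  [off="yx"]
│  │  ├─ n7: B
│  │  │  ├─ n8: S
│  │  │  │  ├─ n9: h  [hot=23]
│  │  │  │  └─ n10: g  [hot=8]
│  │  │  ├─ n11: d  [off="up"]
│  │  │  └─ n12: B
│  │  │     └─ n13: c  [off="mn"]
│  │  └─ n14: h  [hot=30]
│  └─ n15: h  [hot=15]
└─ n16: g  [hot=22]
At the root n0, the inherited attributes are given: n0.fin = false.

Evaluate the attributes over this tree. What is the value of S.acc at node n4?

1. n0.fin = false  [given at root]
2. n1.ok = "qw"  ["qw"]
3. n1.sig = 13  [13]
4. n2.hot = 3  [terminal]
5. n1.pre = true  [B.sig > 12]
6. n3.depth = "yx"  ["yx"]
7. n3.cnt = false  [S.fin == true]
8. n4.fin = true  [true]
9. n5.fin = false  [S₀.fin == false]
10. n6.off = "yx"  [terminal]
11. n5.acc = true  [S.fin == false]
12. n7.ok = "vp"  ["vp"]
13. n7.sig = 13  [13]
14. n8.fin = true  [B₀.sig > 12]
15. n9.hot = 23  [terminal]
16. n10.hot = 8  [terminal]
17. n8.acc = false  [false]
18. n11.off = "up"  [terminal]
19. n12.ok = "upq"  [d.off ++ "q"]
20. n12.sig = 23  [B₀.sig + 10]
21. n13.off = "mn"  [terminal]
22. n12.pre = false  [B.sig > 23]
23. n7.pre = true  [true]
24. n14.hot = 30  [terminal]
25. n4.acc = true  [S₁.acc and B.pre]
26. n15.hot = 15  [terminal]
27. n3.key = 22  [len(A.depth) + 20]
28. n16.hot = 22  [terminal]
29. n0.acc = false  [g.hot > 22]

true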